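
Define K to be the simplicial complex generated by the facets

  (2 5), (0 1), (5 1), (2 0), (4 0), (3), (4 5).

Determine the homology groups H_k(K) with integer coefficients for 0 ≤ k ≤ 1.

Order the vertices as 0 < 1 < 2 < 3 < 4 < 5. Listing each simplex with vertices in this order, K has dimension 1 with simplices:

  0-simplices (6): [0], [1], [2], [3], [4], [5]
  1-simplices (6): [0,1], [0,2], [0,4], [1,5], [2,5], [4,5]

Hence C_0 ≅ Z^6, C_1 ≅ Z^6.

The boundary map ∂_1: C_1 → C_0 is given by ∂[p,q] = [q] − [p]. For instance
  ∂[0,2] = [2] − [0].
This gives a 6×6 integer matrix of rank 4; reducing to Smith normal form yields diagonal entries (1,1,1,1).

From H_k ≅ ker(∂_k) / im(∂_{k+1}) we obtain:

  H_0: rank C_0 − rank ∂_1 = 6 − 4 = 2, and the invariant factors of ∂_1 are all 1, so H_0 ≅ Z^2.
  H_1: rank ker ∂_1 − rank ∂_2 = (6 − 4) − 0 = 2, and there is no ∂_2, so H_1 ≅ Z^2.

H_0 ≅ Z^2,  H_1 ≅ Z^2.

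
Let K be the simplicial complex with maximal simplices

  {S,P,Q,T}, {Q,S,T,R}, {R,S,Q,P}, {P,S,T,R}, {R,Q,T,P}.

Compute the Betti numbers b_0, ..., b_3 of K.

b_0 = 1, b_1 = 0, b_2 = 0, b_3 = 1.

Take the total order P < Q < R < S < T on the vertex set. Then K (dimension 3) consists of the simplices:

  0-simplices (5): P, Q, R, S, T
  1-simplices (10): PQ, PR, PS, PT, QR, QS, QT, RS, RT, ST
  2-simplices (10): PQR, PQS, PQT, PRS, PRT, PST, QRS, QRT, QST, RST
  3-simplices (5): PQRS, PQRT, PQST, PRST, QRST

so the chain groups are C_0 ≅ Z^5, C_1 ≅ Z^10, C_2 ≅ Z^10, C_3 ≅ Z^5.

The boundary map ∂_1: C_1 → C_0 is given by ∂[p,q] = [q] − [p]. For instance
  ∂PT = T − P.
This gives a 5×10 integer matrix of rank 4; reducing to Smith normal form yields diagonal entries (1,1,1,1).

The boundary map ∂_2: C_2 → C_1 maps a triangle to the signed sum of its edges. For instance
  ∂PST = ST − PT + PS,
  ∂QST = ST − QT + QS.
This gives a 10×10 integer matrix of rank 6; reducing to Smith normal form yields diagonal entries (1,1,1,1,1,1).

∂_3: C_3 → C_2 sends each 3-simplex σ to the alternating sum Σ_i (−1)^i (σ with its i-th vertex removed). For instance
  ∂PQRS = QRS − PRS + PQS − PQR,
  ∂PQRT = QRT − PRT + PQT − PQR.
The resulting 10×5 matrix has rank 4, and its Smith normal form has invariant factors (1,1,1,1).

Computing H_k = (kernel of ∂_k) / (image of ∂_{k+1}):

  H_0: rank C_0 − rank ∂_1 = 5 − 4 = 1, and the invariant factors of ∂_1 are all 1, so H_0 = Z.
  H_1: rank ker ∂_1 − rank ∂_2 = (10 − 4) − 6 = 0, and the invariant factors of ∂_2 are all 1, so H_1 = 0.
  H_2: rank ker ∂_2 − rank ∂_3 = (10 − 6) − 4 = 0, and the invariant factors of ∂_3 are all 1, so H_2 = 0.
  H_3: rank ker ∂_3 − rank ∂_4 = (5 − 4) − 0 = 1, and there is no ∂_4, so H_3 = Z.

(K is a triangulation of the 3-sphere S^3.)

Hence the Betti numbers are b_0 = 1, b_1 = 0, b_2 = 0, b_3 = 1.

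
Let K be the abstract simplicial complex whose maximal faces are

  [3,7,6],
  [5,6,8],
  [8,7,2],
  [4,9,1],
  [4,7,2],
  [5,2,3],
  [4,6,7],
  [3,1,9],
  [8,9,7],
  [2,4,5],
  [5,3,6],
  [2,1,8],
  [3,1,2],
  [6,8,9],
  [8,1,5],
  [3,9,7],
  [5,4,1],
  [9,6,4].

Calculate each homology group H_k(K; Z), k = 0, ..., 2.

H_0 ≅ Z,  H_1 ≅ Z ⊕ Z/2,  H_2 = 0.

We work with the vertex ordering 1 < 2 < 3 < 4 < 5 < 6 < 7 < 8 < 9. The simplices of K, each written with vertices in increasing order, are:

  0-simplices (9): [1], [2], [3], [4], [5], [6], [7], [8], [9]
  1-simplices (27): (27 of them)
  2-simplices (18): [1,2,3], [1,2,8], [1,3,9], [1,4,5], [1,4,9], [1,5,8], [2,3,5], [2,4,5], [2,4,7], [2,7,8], [3,5,6], [3,6,7], [3,7,9], [4,6,7], [4,6,9], [5,6,8], [6,8,9], [7,8,9]

giving chain groups C_0 ≅ Z^9, C_1 ≅ Z^27, C_2 ≅ Z^18.

The boundary map ∂_1: C_1 → C_0 maps an edge to its endpoints' difference, ∂[p,q] = q − p. For instance
  ∂[7,9] = [9] − [7].
This gives a 9×27 integer matrix of rank 8; reducing to Smith normal form yields diagonal entries (1,1,1,1,1,1,1,1).

∂_2: C_2 → C_1 acts by ∂[p,q,r] = [q,r] − [p,r] + [p,q]. For instance
  ∂[1,5,8] = [5,8] − [1,8] + [1,5],
  ∂[2,3,5] = [3,5] − [2,5] + [2,3].
As a 27×18 matrix over Z this has rank 18, with invariant factors (1,1,1,1,1,1,1,1,1,1,1,1,1,1,1,1,1,2).

Reading off H_k = ker ∂_k / im ∂_{k+1}:

  H_0: rank C_0 − rank ∂_1 = 9 − 8 = 1, and the invariant factors of ∂_1 are all 1, so H_0 ≅ Z.
  H_1: rank ker ∂_1 − rank ∂_2 = (27 − 8) − 18 = 1, and ∂_2 has invariant factor 2 > 1, so H_1 ≅ Z ⊕ Z/2.
  H_2: rank ker ∂_2 − rank ∂_3 = (18 − 18) − 0 = 0, and there is no ∂_3, so H_2 ≅ 0.

As a check, the Euler characteristic is 9 − 27 + 18 = 0, which agrees with 1 − 1 + 0 = 0.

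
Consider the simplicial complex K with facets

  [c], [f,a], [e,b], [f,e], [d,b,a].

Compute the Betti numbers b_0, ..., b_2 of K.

b_0 = 2, b_1 = 1, b_2 = 0.

Order the vertices as a < b < c < d < e < f. Listing each simplex with vertices in this order, K has dimension 2 with simplices:

  0-simplices (6): a, b, c, d, e, f
  1-simplices (6): ab, ad, af, bd, be, ef
  2-simplices (1): abd

Hence C_0 ≅ Z^6, C_1 ≅ Z^6, C_2 ≅ Z^1.

The boundary map ∂_1: C_1 → C_0 sends each edge [p,q] (with p < q) to q − p.
As a 6×6 matrix over Z this has rank 4, with invariant factors (1,1,1,1).

The boundary map ∂_2: C_2 → C_1 acts by ∂[p,q,r] = [q,r] − [p,r] + [p,q]. For instance
  ∂abd = bd − ad + ab.
As a 6×1 matrix over Z this has rank 1, with invariant factors (1).

Reading off H_k = ker ∂_k / im ∂_{k+1}:

  H_0: rank C_0 − rank ∂_1 = 6 − 4 = 2, and the invariant factors of ∂_1 are all 1, so H_0 = Z^2.
  H_1: rank ker ∂_1 − rank ∂_2 = (6 − 4) − 1 = 1, and the invariant factors of ∂_2 are all 1, so H_1 = Z.
  H_2: rank ker ∂_2 − rank ∂_3 = (1 − 1) − 0 = 0, and there is no ∂_3, so H_2 = 0.

Hence the Betti numbers are b_0 = 2, b_1 = 1, b_2 = 0.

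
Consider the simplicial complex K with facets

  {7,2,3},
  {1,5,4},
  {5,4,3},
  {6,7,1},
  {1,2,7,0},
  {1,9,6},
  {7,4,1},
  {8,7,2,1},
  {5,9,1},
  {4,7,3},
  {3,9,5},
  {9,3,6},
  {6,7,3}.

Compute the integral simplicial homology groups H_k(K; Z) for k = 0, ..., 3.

H_0 = Z,  H_1 = 0,  H_2 = Z,  H_3 = 0.

K has 10 vertices, 24 edges, 18 triangles, 2 3-simplices.
rank ∂_0 = 0, rank ∂_1 = 9 ⇒ b_0 = 10 − 0 − 9 = 1; all invariant factors of ∂_1 are 1 so no torsion. So H_0 ≅ Z.
rank ∂_1 = 9, rank ∂_2 = 15 ⇒ b_1 = 24 − 9 − 15 = 0; all invariant factors of ∂_2 are 1 so no torsion. So H_1 ≅ 0.
rank ∂_2 = 15, rank ∂_3 = 2 ⇒ b_2 = 18 − 15 − 2 = 1; all invariant factors of ∂_3 are 1 so no torsion. So H_2 ≅ Z.
rank ∂_3 = 2, rank ∂_4 = 0 ⇒ b_3 = 2 − 2 − 0 = 0. So H_3 ≅ 0.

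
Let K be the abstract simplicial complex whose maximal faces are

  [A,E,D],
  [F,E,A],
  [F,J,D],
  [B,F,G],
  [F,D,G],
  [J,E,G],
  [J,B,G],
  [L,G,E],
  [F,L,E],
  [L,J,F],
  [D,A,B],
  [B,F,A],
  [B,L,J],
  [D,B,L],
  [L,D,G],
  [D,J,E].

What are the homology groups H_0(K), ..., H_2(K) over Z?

H_0 ≅ Z,  H_1 ≅ Z^2,  H_2 ≅ Z.

Order the vertices as A < B < D < E < F < G < J < L. Listing each simplex with vertices in this order, K has dimension 2 with simplices:

  0-simplices (8): A, B, D, E, F, G, J, L
  1-simplices (24): AB, AD, AE, AF, BD, BF, BG, BJ, BL, DE, DF, DG, DJ, DL, EF, EG, EJ, EL, FG, FJ, FL, GJ, GL, JL
  2-simplices (16): ABD, ABF, ADE, AEF, BDL, BFG, BGJ, BJL, DEJ, DFG, DFJ, DGL, EFL, EGJ, EGL, FJL

so the chain groups are C_0 ≅ Z^8, C_1 ≅ Z^24, C_2 ≅ Z^16.

∂_1: C_1 → C_0 maps an edge to its endpoints' difference, ∂[p,q] = q − p.
The 8×24 boundary matrix has rank 7 and Smith normal form diag(1,1,1,1,1,1,1).

∂_2: C_2 → C_1 acts by ∂[p,q,r] = [q,r] − [p,r] + [p,q]. For instance
  ∂DGL = GL − DL + DG,
  ∂BGJ = GJ − BJ + BG.
As a 24×16 matrix over Z this has rank 15, with invariant factors (1,1,1,1,1,1,1,1,1,1,1,1,1,1,1).

Reading off H_k = ker ∂_k / im ∂_{k+1}:

  H_0: rank C_0 − rank ∂_1 = 8 − 7 = 1, and the invariant factors of ∂_1 are all 1, so H_0 ≅ Z.
  H_1: rank ker ∂_1 − rank ∂_2 = (24 − 7) − 15 = 2, and the invariant factors of ∂_2 are all 1, so H_1 ≅ Z^2.
  H_2: rank ker ∂_2 − rank ∂_3 = (16 − 15) − 0 = 1, and there is no ∂_3, so H_2 ≅ Z.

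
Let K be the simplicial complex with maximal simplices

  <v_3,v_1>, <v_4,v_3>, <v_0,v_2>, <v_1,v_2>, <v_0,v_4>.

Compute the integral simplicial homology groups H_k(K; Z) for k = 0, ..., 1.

H_0 = Z,  H_1 = Z.

We work with the vertex ordering v_0 < v_1 < v_2 < v_3 < v_4. The simplices of K, each written with vertices in increasing order, are:

  0-simplices (5): [v_0], [v_1], [v_2], [v_3], [v_4]
  1-simplices (5): [v_0,v_2], [v_0,v_4], [v_1,v_2], [v_1,v_3], [v_3,v_4]

giving chain groups C_0 ≅ Z^5, C_1 ≅ Z^5.

Boundary ∂_1: C_1 → C_0 is given by ∂[p,q] = [q] − [p].
The resulting 5×5 matrix has rank 4, and its Smith normal form has invariant factors (1,1,1,1).

From H_k ≅ ker(∂_k) / im(∂_{k+1}) we obtain:

  H_0: rank C_0 − rank ∂_1 = 5 − 4 = 1, and the invariant factors of ∂_1 are all 1, so H_0 ≅ Z.
  H_1: rank ker ∂_1 − rank ∂_2 = (5 − 4) − 0 = 1, and there is no ∂_2, so H_1 ≅ Z.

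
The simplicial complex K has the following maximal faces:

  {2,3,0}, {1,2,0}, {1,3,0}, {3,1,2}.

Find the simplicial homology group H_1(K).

H_1 = 0.

We work with the vertex ordering 0 < 1 < 2 < 3. The simplices of K, each written with vertices in increasing order, are:

  0-simplices (4): [0], [1], [2], [3]
  1-simplices (6): [0,1], [0,2], [0,3], [1,2], [1,3], [2,3]
  2-simplices (4): [0,1,2], [0,1,3], [0,2,3], [1,2,3]

so the chain groups are C_0 ≅ Z^4, C_1 ≅ Z^6, C_2 ≅ Z^4.

The boundary map ∂_1: C_1 → C_0 is given by ∂[p,q] = [q] − [p]. For instance
  ∂[0,1] = [1] − [0].
This gives a 4×6 integer matrix of rank 3; reducing to Smith normal form yields diagonal entries (1,1,1).

∂_2: C_2 → C_1 maps a triangle to the signed sum of its edges. For instance
  ∂[0,2,3] = [2,3] − [0,3] + [0,2],
  ∂[0,1,3] = [1,3] − [0,3] + [0,1].
As a 6×4 matrix over Z this has rank 3, with invariant factors (1,1,1).

From H_k ≅ ker(∂_k) / im(∂_{k+1}) we obtain:

  H_1: rank ker ∂_1 − rank ∂_2 = (6 − 3) − 3 = 0, and the invariant factors of ∂_2 are all 1, so H_1 = 0.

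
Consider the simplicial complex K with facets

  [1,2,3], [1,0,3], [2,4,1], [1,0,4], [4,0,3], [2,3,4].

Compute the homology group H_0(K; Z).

H_0 ≅ Z.

Take the total order 0 < 1 < 2 < 3 < 4 on the vertex set. Then K (dimension 2) consists of the simplices:

  0-simplices (5): [0], [1], [2], [3], [4]
  1-simplices (9): [0,1], [0,3], [0,4], [1,2], [1,3], [1,4], [2,3], [2,4], [3,4]
  2-simplices (6): [0,1,3], [0,1,4], [0,3,4], [1,2,3], [1,2,4], [2,3,4]

so the chain groups are C_0 ≅ Z^5, C_1 ≅ Z^9, C_2 ≅ Z^6.

∂_1: C_1 → C_0 sends each edge [p,q] (with p < q) to q − p.
The 5×9 boundary matrix has rank 4 and Smith normal form diag(1,1,1,1).

The boundary map ∂_2: C_2 → C_1 sends each 2-simplex [p,q,r] to [q,r] − [p,r] + [p,q]. For instance
  ∂[0,1,3] = [1,3] − [0,3] + [0,1],
  ∂[1,2,3] = [2,3] − [1,3] + [1,2].
As a 9×6 matrix over Z this has rank 5, with invariant factors (1,1,1,1,1).

From H_k ≅ ker(∂_k) / im(∂_{k+1}) we obtain:

  H_0: rank C_0 − rank ∂_1 = 5 − 4 = 1, and the invariant factors of ∂_1 are all 1, so H_0 = Z.

(K is a triangulation of the 2-sphere S^2.)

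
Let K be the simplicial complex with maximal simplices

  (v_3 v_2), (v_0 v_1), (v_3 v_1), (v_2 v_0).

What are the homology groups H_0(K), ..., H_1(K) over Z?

H_0 ≅ Z,  H_1 ≅ Z.

Fix the vertex order v_0 < v_1 < v_2 < v_3 and write every simplex with vertices in increasing order. Then dim K = 1 and the simplices of K are:

  0-simplices (4): [v_0], [v_1], [v_2], [v_3]
  1-simplices (4): [v_0,v_1], [v_0,v_2], [v_1,v_3], [v_2,v_3]

giving chain groups C_0 ≅ Z^4, C_1 ≅ Z^4.

∂_1: C_1 → C_0 is given by ∂[p,q] = [q] − [p].
This gives a 4×4 integer matrix of rank 3; reducing to Smith normal form yields diagonal entries (1,1,1).

Reading off H_k = ker ∂_k / im ∂_{k+1}:

  H_0: rank C_0 − rank ∂_1 = 4 − 3 = 1, and the invariant factors of ∂_1 are all 1, so H_0 ≅ Z.
  H_1: rank ker ∂_1 − rank ∂_2 = (4 − 3) − 0 = 1, and there is no ∂_2, so H_1 ≅ Z.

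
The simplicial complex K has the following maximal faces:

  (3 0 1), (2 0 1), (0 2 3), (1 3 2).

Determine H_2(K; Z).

H_2 ≅ Z.

Fix the vertex order 0 < 1 < 2 < 3 and write every simplex with vertices in increasing order. Then dim K = 2 and the simplices of K are:

  0-simplices (4): [0], [1], [2], [3]
  1-simplices (6): [0,1], [0,2], [0,3], [1,2], [1,3], [2,3]
  2-simplices (4): [0,1,2], [0,1,3], [0,2,3], [1,2,3]

Hence C_0 ≅ Z^4, C_1 ≅ Z^6, C_2 ≅ Z^4.

The boundary map ∂_1: C_1 → C_0 is given by ∂[p,q] = [q] − [p].
As a 4×6 matrix over Z this has rank 3, with invariant factors (1,1,1).

The boundary map ∂_2: C_2 → C_1 maps a triangle to the signed sum of its edges. For instance
  ∂[0,1,2] = [1,2] − [0,2] + [0,1],
  ∂[0,1,3] = [1,3] − [0,3] + [0,1].
The resulting 6×4 matrix has rank 3, and its Smith normal form has invariant factors (1,1,1).

Computing H_k = (kernel of ∂_k) / (image of ∂_{k+1}):

  H_2: rank ker ∂_2 − rank ∂_3 = (4 − 3) − 0 = 1, and there is no ∂_3, so H_2 = Z.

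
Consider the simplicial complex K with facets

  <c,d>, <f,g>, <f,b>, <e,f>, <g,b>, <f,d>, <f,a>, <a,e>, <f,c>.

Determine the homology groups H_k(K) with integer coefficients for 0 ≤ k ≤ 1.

H_0 = Z,  H_1 = Z^3.

Take the total order a < b < c < d < e < f < g on the vertex set. Then K (dimension 1) consists of the simplices:

  0-simplices (7): a, b, c, d, e, f, g
  1-simplices (9): ae, af, bf, bg, cd, cf, df, ef, fg

giving chain groups C_0 ≅ Z^7, C_1 ≅ Z^9.

The boundary map ∂_1: C_1 → C_0 maps an edge to its endpoints' difference, ∂[p,q] = q − p.
This gives a 7×9 integer matrix of rank 6; reducing to Smith normal form yields diagonal entries (1,1,1,1,1,1).

Now H_k = ker ∂_k / im ∂_{k+1}, so:

  H_0: rank C_0 − rank ∂_1 = 7 − 6 = 1, and the invariant factors of ∂_1 are all 1, so H_0 = Z.
  H_1: rank ker ∂_1 − rank ∂_2 = (9 − 6) − 0 = 3, and there is no ∂_2, so H_1 = Z^3.

(K is a triangulation of a wedge of 3 circles.)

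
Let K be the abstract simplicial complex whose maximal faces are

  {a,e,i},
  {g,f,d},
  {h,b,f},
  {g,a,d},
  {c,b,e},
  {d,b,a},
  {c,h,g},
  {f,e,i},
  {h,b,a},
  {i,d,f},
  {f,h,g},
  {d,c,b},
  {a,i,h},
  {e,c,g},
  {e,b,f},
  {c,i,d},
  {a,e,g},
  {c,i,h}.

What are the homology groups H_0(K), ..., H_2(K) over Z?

H_0 = Z,  H_1 = Z^2,  H_2 = Z.

K has 9 vertices, 27 edges, 18 triangles.
rank ∂_0 = 0, rank ∂_1 = 8 ⇒ b_0 = 9 − 0 − 8 = 1; all invariant factors of ∂_1 are 1 so no torsion. So H_0 ≅ Z.
rank ∂_1 = 8, rank ∂_2 = 17 ⇒ b_1 = 27 − 8 − 17 = 2; all invariant factors of ∂_2 are 1 so no torsion. So H_1 ≅ Z^2.
rank ∂_2 = 17, rank ∂_3 = 0 ⇒ b_2 = 18 − 17 − 0 = 1. So H_2 ≅ Z.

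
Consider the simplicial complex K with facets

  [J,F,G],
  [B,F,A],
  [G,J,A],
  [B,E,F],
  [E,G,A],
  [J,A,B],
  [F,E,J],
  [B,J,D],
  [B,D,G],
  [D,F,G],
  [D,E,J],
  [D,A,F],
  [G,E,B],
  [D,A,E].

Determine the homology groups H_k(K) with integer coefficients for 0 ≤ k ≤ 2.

Take the total order A < B < D < E < F < G < J on the vertex set. Then K (dimension 2) consists of the simplices:

  0-simplices (7): A, B, D, E, F, G, J
  1-simplices (21): AB, AD, AE, AF, AG, AJ, BD, BE, BF, BG, BJ, DE, DF, DG, DJ, EF, EG, EJ, FG, FJ, GJ
  2-simplices (14): ABF, ABJ, ADE, ADF, AEG, AGJ, BDG, BDJ, BEF, BEG, DEJ, DFG, EFJ, FGJ

giving chain groups C_0 ≅ Z^7, C_1 ≅ Z^21, C_2 ≅ Z^14.

∂_1: C_1 → C_0 sends each edge [p,q] (with p < q) to q − p.
As a 7×21 matrix over Z this has rank 6, with invariant factors (1,1,1,1,1,1).

The boundary map ∂_2: C_2 → C_1 maps a triangle to the signed sum of its edges. For instance
  ∂ADF = DF − AF + AD,
  ∂AEG = EG − AG + AE.
As a 21×14 matrix over Z this has rank 13, with invariant factors (1,1,1,1,1,1,1,1,1,1,1,1,1).

Computing H_k = (kernel of ∂_k) / (image of ∂_{k+1}):

  H_0: rank C_0 − rank ∂_1 = 7 − 6 = 1, and the invariant factors of ∂_1 are all 1, so H_0 ≅ Z.
  H_1: rank ker ∂_1 − rank ∂_2 = (21 − 6) − 13 = 2, and the invariant factors of ∂_2 are all 1, so H_1 ≅ Z^2.
  H_2: rank ker ∂_2 − rank ∂_3 = (14 − 13) − 0 = 1, and there is no ∂_3, so H_2 ≅ Z.

As a check, the Euler characteristic is 7 − 21 + 14 = 0, which agrees with 1 − 2 + 1 = 0.

H_0 = Z,  H_1 = Z^2,  H_2 = Z.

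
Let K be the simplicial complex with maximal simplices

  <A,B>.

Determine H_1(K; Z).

Fix the vertex order A < B and write every simplex with vertices in increasing order. Then dim K = 1 and the simplices of K are:

  0-simplices (2): A, B
  1-simplices (1): AB

giving chain groups C_0 ≅ Z^2, C_1 ≅ Z^1.

The boundary map ∂_1: C_1 → C_0 is given by ∂[p,q] = [q] − [p].
The resulting 2×1 matrix has rank 1, and its Smith normal form has invariant factors (1).

From H_k ≅ ker(∂_k) / im(∂_{k+1}) we obtain:

  H_1: rank ker ∂_1 − rank ∂_2 = (1 − 1) − 0 = 0, and there is no ∂_2, so H_1 ≅ 0.

(K is a triangulation of the 1-simplex.)

H_1 = 0.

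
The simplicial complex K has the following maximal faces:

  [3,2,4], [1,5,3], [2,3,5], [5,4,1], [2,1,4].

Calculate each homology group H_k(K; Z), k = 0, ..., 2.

H_0 ≅ Z,  H_1 ≅ Z,  H_2 = 0.

K has 5 vertices, 10 edges, 5 triangles.
rank ∂_0 = 0, rank ∂_1 = 4 ⇒ b_0 = 5 − 0 − 4 = 1; all invariant factors of ∂_1 are 1 so no torsion. So H_0 ≅ Z.
rank ∂_1 = 4, rank ∂_2 = 5 ⇒ b_1 = 10 − 4 − 5 = 1; all invariant factors of ∂_2 are 1 so no torsion. So H_1 ≅ Z.
rank ∂_2 = 5, rank ∂_3 = 0 ⇒ b_2 = 5 − 5 − 0 = 0. So H_2 ≅ 0.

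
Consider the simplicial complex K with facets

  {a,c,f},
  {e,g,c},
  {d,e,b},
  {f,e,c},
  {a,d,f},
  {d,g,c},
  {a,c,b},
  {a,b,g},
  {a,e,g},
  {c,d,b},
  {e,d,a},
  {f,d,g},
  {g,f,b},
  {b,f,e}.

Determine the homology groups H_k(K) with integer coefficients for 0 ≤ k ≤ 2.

H_0 = Z,  H_1 = Z^2,  H_2 = Z.

Fix the vertex order a < b < c < d < e < f < g and write every simplex with vertices in increasing order. Then dim K = 2 and the simplices of K are:

  0-simplices (7): a, b, c, d, e, f, g
  1-simplices (21): ab, ac, ad, ae, af, ag, bc, bd, be, bf, bg, cd, ce, cf, cg, de, df, dg, ef, eg, fg
  2-simplices (14): abc, abg, acf, ade, adf, aeg, bcd, bde, bef, bfg, cdg, cef, ceg, dfg

Hence C_0 ≅ Z^7, C_1 ≅ Z^21, C_2 ≅ Z^14.

The boundary map ∂_1: C_1 → C_0 is given by ∂[p,q] = [q] − [p]. For instance
  ∂ef = f − e.
The resulting 7×21 matrix has rank 6, and its Smith normal form has invariant factors (1,1,1,1,1,1).

The boundary map ∂_2: C_2 → C_1 sends each 2-simplex [p,q,r] to [q,r] − [p,r] + [p,q]. For instance
  ∂dfg = fg − dg + df,
  ∂abc = bc − ac + ab.
This gives a 21×14 integer matrix of rank 13; reducing to Smith normal form yields diagonal entries (1,1,1,1,1,1,1,1,1,1,1,1,1).

From H_k ≅ ker(∂_k) / im(∂_{k+1}) we obtain:

  H_0: rank C_0 − rank ∂_1 = 7 − 6 = 1, and the invariant factors of ∂_1 are all 1, so H_0 = Z.
  H_1: rank ker ∂_1 − rank ∂_2 = (21 − 6) − 13 = 2, and the invariant factors of ∂_2 are all 1, so H_1 = Z^2.
  H_2: rank ker ∂_2 − rank ∂_3 = (14 − 13) − 0 = 1, and there is no ∂_3, so H_2 = Z.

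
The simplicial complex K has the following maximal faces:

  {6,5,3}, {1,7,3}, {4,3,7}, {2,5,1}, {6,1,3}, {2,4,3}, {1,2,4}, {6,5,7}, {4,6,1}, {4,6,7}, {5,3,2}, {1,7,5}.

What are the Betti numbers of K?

K has 7 vertices, 18 edges, 12 triangles.
rank ∂_0 = 0, rank ∂_1 = 6 ⇒ b_0 = 7 − 0 − 6 = 1; all invariant factors of ∂_1 are 1 so no torsion. So H_0 = Z.
rank ∂_1 = 6, rank ∂_2 = 12 ⇒ b_1 = 18 − 6 − 12 = 0; ∂_2 has invariant factor(s) [2] giving torsion. So H_1 = Z/2Z.
rank ∂_2 = 12, rank ∂_3 = 0 ⇒ b_2 = 12 − 12 − 0 = 0. So H_2 = 0.

b_0 = 1, b_1 = 0, b_2 = 0.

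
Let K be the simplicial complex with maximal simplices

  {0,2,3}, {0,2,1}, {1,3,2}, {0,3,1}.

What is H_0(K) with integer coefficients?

Fix the vertex order 0 < 1 < 2 < 3 and write every simplex with vertices in increasing order. Then dim K = 2 and the simplices of K are:

  0-simplices (4): [0], [1], [2], [3]
  1-simplices (6): [0,1], [0,2], [0,3], [1,2], [1,3], [2,3]
  2-simplices (4): [0,1,2], [0,1,3], [0,2,3], [1,2,3]

giving chain groups C_0 ≅ Z^4, C_1 ≅ Z^6, C_2 ≅ Z^4.

∂_1: C_1 → C_0 sends each edge [p,q] (with p < q) to q − p.
This gives a 4×6 integer matrix of rank 3; reducing to Smith normal form yields diagonal entries (1,1,1).

Boundary ∂_2: C_2 → C_1 maps a triangle to the signed sum of its edges. For instance
  ∂[0,1,2] = [1,2] − [0,2] + [0,1],
  ∂[0,2,3] = [2,3] − [0,3] + [0,2].
This gives a 6×4 integer matrix of rank 3; reducing to Smith normal form yields diagonal entries (1,1,1).

Computing H_k = (kernel of ∂_k) / (image of ∂_{k+1}):

  H_0: rank C_0 − rank ∂_1 = 4 − 3 = 1, and the invariant factors of ∂_1 are all 1, so H_0 ≅ Z.

H_0 ≅ Z.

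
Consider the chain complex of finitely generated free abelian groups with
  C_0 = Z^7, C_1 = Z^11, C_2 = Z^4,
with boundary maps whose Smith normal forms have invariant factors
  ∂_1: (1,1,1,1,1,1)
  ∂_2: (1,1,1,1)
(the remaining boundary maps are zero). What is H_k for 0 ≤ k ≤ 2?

H_0: b_0 = 7 − 0 − 6 = 1; torsion from ∂_1 factors > 1: none. So H_0 = Z.
H_1: b_1 = 11 − 6 − 4 = 1; torsion from ∂_2 factors > 1: none. So H_1 = Z.
H_2: b_2 = 4 − 4 − 0 = 0; torsion from ∂_3 factors > 1: none. So H_2 = 0.

H_0 = Z,  H_1 = Z,  H_2 = 0.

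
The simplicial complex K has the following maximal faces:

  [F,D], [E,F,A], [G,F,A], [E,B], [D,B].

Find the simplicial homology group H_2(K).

H_2 = 0.

We work with the vertex ordering A < B < D < E < F < G. The simplices of K, each written with vertices in increasing order, are:

  0-simplices (6): A, B, D, E, F, G
  1-simplices (8): AE, AF, AG, BD, BE, DF, EF, FG
  2-simplices (2): AEF, AFG

so the chain groups are C_0 ≅ Z^6, C_1 ≅ Z^8, C_2 ≅ Z^2.

∂_1: C_1 → C_0 sends each edge [p,q] (with p < q) to q − p. For instance
  ∂DF = F − D.
This gives a 6×8 integer matrix of rank 5; reducing to Smith normal form yields diagonal entries (1,1,1,1,1).

∂_2: C_2 → C_1 sends each 2-simplex [p,q,r] to [q,r] − [p,r] + [p,q]. For instance
  ∂AFG = FG − AG + AF,
  ∂AEF = EF − AF + AE.
This gives a 8×2 integer matrix of rank 2; reducing to Smith normal form yields diagonal entries (1,1).

Reading off H_k = ker ∂_k / im ∂_{k+1}:

  H_2: rank ker ∂_2 − rank ∂_3 = (2 − 2) − 0 = 0, and there is no ∂_3, so H_2 = 0.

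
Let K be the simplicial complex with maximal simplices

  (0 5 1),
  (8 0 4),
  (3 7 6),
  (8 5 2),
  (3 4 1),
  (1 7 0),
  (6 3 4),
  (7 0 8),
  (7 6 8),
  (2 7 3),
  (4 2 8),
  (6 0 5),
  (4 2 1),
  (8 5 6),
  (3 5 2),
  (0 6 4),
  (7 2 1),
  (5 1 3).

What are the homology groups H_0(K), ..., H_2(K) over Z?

H_0 ≅ Z,  H_1 ≅ Z ⊕ Z/2Z,  H_2 = 0.

Take the total order 0 < 1 < 2 < 3 < 4 < 5 < 6 < 7 < 8 on the vertex set. Then K (dimension 2) consists of the simplices:

  0-simplices (9): [0], [1], [2], [3], [4], [5], [6], [7], [8]
  1-simplices (27): (27 of them)
  2-simplices (18): [0,1,5], [0,1,7], [0,4,6], [0,4,8], [0,5,6], [0,7,8], [1,2,4], [1,2,7], [1,3,4], [1,3,5], [2,3,5], [2,3,7], [2,4,8], [2,5,8], [3,4,6], [3,6,7], [5,6,8], [6,7,8]

giving chain groups C_0 ≅ Z^9, C_1 ≅ Z^27, C_2 ≅ Z^18.

The boundary map ∂_1: C_1 → C_0 maps an edge to its endpoints' difference, ∂[p,q] = q − p. For instance
  ∂[4,8] = [8] − [4].
The 9×27 boundary matrix has rank 8 and Smith normal form diag(1,1,1,1,1,1,1,1).

Boundary ∂_2: C_2 → C_1 maps a triangle to the signed sum of its edges. For instance
  ∂[1,2,4] = [2,4] − [1,4] + [1,2],
  ∂[0,1,5] = [1,5] − [0,5] + [0,1].
This gives a 27×18 integer matrix of rank 18; reducing to Smith normal form yields diagonal entries (1,1,1,1,1,1,1,1,1,1,1,1,1,1,1,1,1,2).

Reading off H_k = ker ∂_k / im ∂_{k+1}:

  H_0: rank C_0 − rank ∂_1 = 9 − 8 = 1, and the invariant factors of ∂_1 are all 1, so H_0 = Z.
  H_1: rank ker ∂_1 − rank ∂_2 = (27 − 8) − 18 = 1, and ∂_2 has invariant factor 2 > 1, so H_1 = Z ⊕ Z/2Z.
  H_2: rank ker ∂_2 − rank ∂_3 = (18 − 18) − 0 = 0, and there is no ∂_3, so H_2 = 0.

(K is a triangulation of the Klein bottle.)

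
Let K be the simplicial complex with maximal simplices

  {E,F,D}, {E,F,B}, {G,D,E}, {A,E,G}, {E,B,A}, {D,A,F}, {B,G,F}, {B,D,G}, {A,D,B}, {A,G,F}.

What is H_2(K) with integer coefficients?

Take the total order A < B < D < E < F < G on the vertex set. Then K (dimension 2) consists of the simplices:

  0-simplices (6): A, B, D, E, F, G
  1-simplices (15): AB, AD, AE, AF, AG, BD, BE, BF, BG, DE, DF, DG, EF, EG, FG
  2-simplices (10): ABD, ABE, ADF, AEG, AFG, BDG, BEF, BFG, DEF, DEG

so the chain groups are C_0 ≅ Z^6, C_1 ≅ Z^15, C_2 ≅ Z^10.

The boundary map ∂_1: C_1 → C_0 maps an edge to its endpoints' difference, ∂[p,q] = q − p.
This gives a 6×15 integer matrix of rank 5; reducing to Smith normal form yields diagonal entries (1,1,1,1,1).

Boundary ∂_2: C_2 → C_1 sends each 2-simplex [p,q,r] to [q,r] − [p,r] + [p,q]. For instance
  ∂BEF = EF − BF + BE,
  ∂AFG = FG − AG + AF.
This gives a 15×10 integer matrix of rank 10; reducing to Smith normal form yields diagonal entries (1,1,1,1,1,1,1,1,1,2).

Computing H_k = (kernel of ∂_k) / (image of ∂_{k+1}):

  H_2: rank ker ∂_2 − rank ∂_3 = (10 − 10) − 0 = 0, and there is no ∂_3, so H_2 ≅ 0.

H_2 = 0.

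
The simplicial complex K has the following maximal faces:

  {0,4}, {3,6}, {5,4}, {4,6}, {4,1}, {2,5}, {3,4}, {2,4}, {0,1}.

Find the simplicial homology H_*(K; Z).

H_0 = Z,  H_1 = Z^3.

K has 7 vertices, 9 edges.
rank ∂_0 = 0, rank ∂_1 = 6 ⇒ b_0 = 7 − 0 − 6 = 1; all invariant factors of ∂_1 are 1 so no torsion. So H_0 = Z.
rank ∂_1 = 6, rank ∂_2 = 0 ⇒ b_1 = 9 − 6 − 0 = 3. So H_1 = Z^3.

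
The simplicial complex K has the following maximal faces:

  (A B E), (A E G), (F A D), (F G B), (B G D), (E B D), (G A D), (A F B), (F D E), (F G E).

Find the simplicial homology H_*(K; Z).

Fix the vertex order A < B < D < E < F < G and write every simplex with vertices in increasing order. Then dim K = 2 and the simplices of K are:

  0-simplices (6): A, B, D, E, F, G
  1-simplices (15): AB, AD, AE, AF, AG, BD, BE, BF, BG, DE, DF, DG, EF, EG, FG
  2-simplices (10): ABE, ABF, ADF, ADG, AEG, BDE, BDG, BFG, DEF, EFG

Hence C_0 ≅ Z^6, C_1 ≅ Z^15, C_2 ≅ Z^10.

∂_1: C_1 → C_0 is given by ∂[p,q] = [q] − [p].
The 6×15 boundary matrix has rank 5 and Smith normal form diag(1,1,1,1,1).

Boundary ∂_2: C_2 → C_1 sends each 2-simplex [p,q,r] to [q,r] − [p,r] + [p,q]. For instance
  ∂ABF = BF − AF + AB,
  ∂DEF = EF − DF + DE.
The 15×10 boundary matrix has rank 10 and Smith normal form diag(1,1,1,1,1,1,1,1,1,2).

Now H_k = ker ∂_k / im ∂_{k+1}, so:

  H_0: rank C_0 − rank ∂_1 = 6 − 5 = 1, and the invariant factors of ∂_1 are all 1, so H_0 = Z.
  H_1: rank ker ∂_1 − rank ∂_2 = (15 − 5) − 10 = 0, and ∂_2 has invariant factor 2 > 1, so H_1 = Z/2Z.
  H_2: rank ker ∂_2 − rank ∂_3 = (10 − 10) − 0 = 0, and there is no ∂_3, so H_2 = 0.

H_0 ≅ Z,  H_1 ≅ Z/2Z,  H_2 = 0.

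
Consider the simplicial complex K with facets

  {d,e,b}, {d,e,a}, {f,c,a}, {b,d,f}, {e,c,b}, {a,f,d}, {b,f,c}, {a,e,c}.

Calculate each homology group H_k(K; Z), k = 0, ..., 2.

Order the vertices as a < b < c < d < e < f. Listing each simplex with vertices in this order, K has dimension 2 with simplices:

  0-simplices (6): a, b, c, d, e, f
  1-simplices (12): ac, ad, ae, af, bc, bd, be, bf, ce, cf, de, df
  2-simplices (8): ace, acf, ade, adf, bce, bcf, bde, bdf

so the chain groups are C_0 ≅ Z^6, C_1 ≅ Z^12, C_2 ≅ Z^8.

∂_1: C_1 → C_0 is given by ∂[p,q] = [q] − [p]. For instance
  ∂ad = d − a.
The resulting 6×12 matrix has rank 5, and its Smith normal form has invariant factors (1,1,1,1,1).

∂_2: C_2 → C_1 sends each 2-simplex [p,q,r] to [q,r] − [p,r] + [p,q]. For instance
  ∂adf = df − af + ad,
  ∂bcf = cf − bf + bc.
The resulting 12×8 matrix has rank 7, and its Smith normal form has invariant factors (1,1,1,1,1,1,1).

From H_k ≅ ker(∂_k) / im(∂_{k+1}) we obtain:

  H_0: rank C_0 − rank ∂_1 = 6 − 5 = 1, and the invariant factors of ∂_1 are all 1, so H_0 = Z.
  H_1: rank ker ∂_1 − rank ∂_2 = (12 − 5) − 7 = 0, and the invariant factors of ∂_2 are all 1, so H_1 = 0.
  H_2: rank ker ∂_2 − rank ∂_3 = (8 − 7) − 0 = 1, and there is no ∂_3, so H_2 = Z.

H_0 ≅ Z,  H_1 = 0,  H_2 ≅ Z.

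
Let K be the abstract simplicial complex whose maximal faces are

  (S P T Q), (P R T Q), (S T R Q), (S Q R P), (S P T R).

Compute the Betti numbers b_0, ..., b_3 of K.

Take the total order P < Q < R < S < T on the vertex set. Then K (dimension 3) consists of the simplices:

  0-simplices (5): P, Q, R, S, T
  1-simplices (10): PQ, PR, PS, PT, QR, QS, QT, RS, RT, ST
  2-simplices (10): PQR, PQS, PQT, PRS, PRT, PST, QRS, QRT, QST, RST
  3-simplices (5): PQRS, PQRT, PQST, PRST, QRST

so the chain groups are C_0 ≅ Z^5, C_1 ≅ Z^10, C_2 ≅ Z^10, C_3 ≅ Z^5.

Boundary ∂_1: C_1 → C_0 is given by ∂[p,q] = [q] − [p]. For instance
  ∂RS = S − R.
The 5×10 boundary matrix has rank 4 and Smith normal form diag(1,1,1,1).

The boundary map ∂_2: C_2 → C_1 maps a triangle to the signed sum of its edges. For instance
  ∂PRS = RS − PS + PR,
  ∂RST = ST − RT + RS.
The resulting 10×10 matrix has rank 6, and its Smith normal form has invariant factors (1,1,1,1,1,1).

Boundary ∂_3: C_3 → C_2 sends each 3-simplex σ to the alternating sum Σ_i (−1)^i (σ with its i-th vertex removed). For instance
  ∂PQST = QST − PST + PQT − PQS,
  ∂PQRT = QRT − PRT + PQT − PQR.
The resulting 10×5 matrix has rank 4, and its Smith normal form has invariant factors (1,1,1,1).

Computing H_k = (kernel of ∂_k) / (image of ∂_{k+1}):

  H_0: rank C_0 − rank ∂_1 = 5 − 4 = 1, and the invariant factors of ∂_1 are all 1, so H_0 ≅ Z.
  H_1: rank ker ∂_1 − rank ∂_2 = (10 − 4) − 6 = 0, and the invariant factors of ∂_2 are all 1, so H_1 ≅ 0.
  H_2: rank ker ∂_2 − rank ∂_3 = (10 − 6) − 4 = 0, and the invariant factors of ∂_3 are all 1, so H_2 ≅ 0.
  H_3: rank ker ∂_3 − rank ∂_4 = (5 − 4) − 0 = 1, and there is no ∂_4, so H_3 ≅ Z.

As a check, the Euler characteristic is 5 − 10 + 10 − 5 = 0, which agrees with 1 − 0 + 0 − 1 = 0.

Hence the Betti numbers are b_0 = 1, b_1 = 0, b_2 = 0, b_3 = 1.

b_0 = 1, b_1 = 0, b_2 = 0, b_3 = 1.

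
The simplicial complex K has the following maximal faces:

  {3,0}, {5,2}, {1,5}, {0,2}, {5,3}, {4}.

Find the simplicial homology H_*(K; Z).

H_0 ≅ Z^2,  H_1 ≅ Z.

Order the vertices as 0 < 1 < 2 < 3 < 4 < 5. Listing each simplex with vertices in this order, K has dimension 1 with simplices:

  0-simplices (6): [0], [1], [2], [3], [4], [5]
  1-simplices (5): [0,2], [0,3], [1,5], [2,5], [3,5]

so the chain groups are C_0 ≅ Z^6, C_1 ≅ Z^5.

The boundary map ∂_1: C_1 → C_0 sends each edge [p,q] (with p < q) to q − p. For instance
  ∂[0,2] = [2] − [0].
As a 6×5 matrix over Z this has rank 4, with invariant factors (1,1,1,1).

Reading off H_k = ker ∂_k / im ∂_{k+1}:

  H_0: rank C_0 − rank ∂_1 = 6 − 4 = 2, and the invariant factors of ∂_1 are all 1, so H_0 ≅ Z^2.
  H_1: rank ker ∂_1 − rank ∂_2 = (5 − 4) − 0 = 1, and there is no ∂_2, so H_1 ≅ Z.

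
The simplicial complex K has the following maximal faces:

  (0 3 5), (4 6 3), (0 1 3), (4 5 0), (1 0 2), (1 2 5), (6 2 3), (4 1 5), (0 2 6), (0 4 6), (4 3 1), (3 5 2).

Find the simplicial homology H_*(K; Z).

We work with the vertex ordering 0 < 1 < 2 < 3 < 4 < 5 < 6. The simplices of K, each written with vertices in increasing order, are:

  0-simplices (7): [0], [1], [2], [3], [4], [5], [6]
  1-simplices (18): [0,1], [0,2], [0,3], [0,4], [0,5], [0,6], [1,2], [1,3], [1,4], [1,5], [2,3], [2,5], [2,6], [3,4], [3,5], [3,6], [4,5], [4,6]
  2-simplices (12): [0,1,2], [0,1,3], [0,2,6], [0,3,5], [0,4,5], [0,4,6], [1,2,5], [1,3,4], [1,4,5], [2,3,5], [2,3,6], [3,4,6]

giving chain groups C_0 ≅ Z^7, C_1 ≅ Z^18, C_2 ≅ Z^12.

Boundary ∂_1: C_1 → C_0 maps an edge to its endpoints' difference, ∂[p,q] = q − p.
This gives a 7×18 integer matrix of rank 6; reducing to Smith normal form yields diagonal entries (1,1,1,1,1,1).

The boundary map ∂_2: C_2 → C_1 maps a triangle to the signed sum of its edges. For instance
  ∂[0,3,5] = [3,5] − [0,5] + [0,3],
  ∂[3,4,6] = [4,6] − [3,6] + [3,4].
The 18×12 boundary matrix has rank 12 and Smith normal form diag(1,1,1,1,1,1,1,1,1,1,1,2).

Now H_k = ker ∂_k / im ∂_{k+1}, so:

  H_0: rank C_0 − rank ∂_1 = 7 − 6 = 1, and the invariant factors of ∂_1 are all 1, so H_0 = Z.
  H_1: rank ker ∂_1 − rank ∂_2 = (18 − 6) − 12 = 0, and ∂_2 has invariant factor 2 > 1, so H_1 = Z/2Z.
  H_2: rank ker ∂_2 − rank ∂_3 = (12 − 12) − 0 = 0, and there is no ∂_3, so H_2 = 0.

H_0 ≅ Z,  H_1 ≅ Z/2Z,  H_2 = 0.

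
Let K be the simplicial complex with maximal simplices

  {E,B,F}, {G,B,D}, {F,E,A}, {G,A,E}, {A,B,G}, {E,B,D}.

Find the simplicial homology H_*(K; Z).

H_0 ≅ Z,  H_1 ≅ Z,  H_2 = 0.

We work with the vertex ordering A < B < D < E < F < G. The simplices of K, each written with vertices in increasing order, are:

  0-simplices (6): A, B, D, E, F, G
  1-simplices (12): AB, AE, AF, AG, BD, BE, BF, BG, DE, DG, EF, EG
  2-simplices (6): ABG, AEF, AEG, BDE, BDG, BEF

so the chain groups are C_0 ≅ Z^6, C_1 ≅ Z^12, C_2 ≅ Z^6.

Boundary ∂_1: C_1 → C_0 sends each edge [p,q] (with p < q) to q − p. For instance
  ∂EG = G − E.
The 6×12 boundary matrix has rank 5 and Smith normal form diag(1,1,1,1,1).

Boundary ∂_2: C_2 → C_1 sends each 2-simplex [p,q,r] to [q,r] − [p,r] + [p,q]. For instance
  ∂BDE = DE − BE + BD,
  ∂AEF = EF − AF + AE.
The resulting 12×6 matrix has rank 6, and its Smith normal form has invariant factors (1,1,1,1,1,1).

From H_k ≅ ker(∂_k) / im(∂_{k+1}) we obtain:

  H_0: rank C_0 − rank ∂_1 = 6 − 5 = 1, and the invariant factors of ∂_1 are all 1, so H_0 ≅ Z.
  H_1: rank ker ∂_1 − rank ∂_2 = (12 − 5) − 6 = 1, and the invariant factors of ∂_2 are all 1, so H_1 ≅ Z.
  H_2: rank ker ∂_2 − rank ∂_3 = (6 − 6) − 0 = 0, and there is no ∂_3, so H_2 ≅ 0.

As a check, the Euler characteristic is 6 − 12 + 6 = 0, which agrees with 1 − 1 + 0 = 0.
(K is a triangulation of the cylinder S^1 x I.)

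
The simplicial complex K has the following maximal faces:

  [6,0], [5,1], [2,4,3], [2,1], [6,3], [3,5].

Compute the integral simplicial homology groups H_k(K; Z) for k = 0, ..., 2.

H_0 ≅ Z,  H_1 ≅ Z,  H_2 = 0.

Take the total order 0 < 1 < 2 < 3 < 4 < 5 < 6 on the vertex set. Then K (dimension 2) consists of the simplices:

  0-simplices (7): [0], [1], [2], [3], [4], [5], [6]
  1-simplices (8): [0,6], [1,2], [1,5], [2,3], [2,4], [3,4], [3,5], [3,6]
  2-simplices (1): [2,3,4]

so the chain groups are C_0 ≅ Z^7, C_1 ≅ Z^8, C_2 ≅ Z^1.

Boundary ∂_1: C_1 → C_0 sends each edge [p,q] (with p < q) to q − p. For instance
  ∂[2,3] = [3] − [2].
This gives a 7×8 integer matrix of rank 6; reducing to Smith normal form yields diagonal entries (1,1,1,1,1,1).

∂_2: C_2 → C_1 acts by ∂[p,q,r] = [q,r] − [p,r] + [p,q]. For instance
  ∂[2,3,4] = [3,4] − [2,4] + [2,3].
As a 8×1 matrix over Z this has rank 1, with invariant factors (1).

From H_k ≅ ker(∂_k) / im(∂_{k+1}) we obtain:

  H_0: rank C_0 − rank ∂_1 = 7 − 6 = 1, and the invariant factors of ∂_1 are all 1, so H_0 ≅ Z.
  H_1: rank ker ∂_1 − rank ∂_2 = (8 − 6) − 1 = 1, and the invariant factors of ∂_2 are all 1, so H_1 ≅ Z.
  H_2: rank ker ∂_2 − rank ∂_3 = (1 − 1) − 0 = 0, and there is no ∂_3, so H_2 ≅ 0.

As a check, the Euler characteristic is 7 − 8 + 1 = 0, which agrees with 1 − 1 + 0 = 0.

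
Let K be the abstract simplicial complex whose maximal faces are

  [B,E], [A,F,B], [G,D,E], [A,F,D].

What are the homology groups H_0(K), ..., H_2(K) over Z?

H_0 = Z,  H_1 = Z,  H_2 = 0.

Take the total order A < B < D < E < F < G on the vertex set. Then K (dimension 2) consists of the simplices:

  0-simplices (6): A, B, D, E, F, G
  1-simplices (9): AB, AD, AF, BE, BF, DE, DF, DG, EG
  2-simplices (3): ABF, ADF, DEG

Hence C_0 ≅ Z^6, C_1 ≅ Z^9, C_2 ≅ Z^3.

Boundary ∂_1: C_1 → C_0 is given by ∂[p,q] = [q] − [p].
The resulting 6×9 matrix has rank 5, and its Smith normal form has invariant factors (1,1,1,1,1).

Boundary ∂_2: C_2 → C_1 sends each 2-simplex [p,q,r] to [q,r] − [p,r] + [p,q]. For instance
  ∂ABF = BF − AF + AB,
  ∂DEG = EG − DG + DE.
The 9×3 boundary matrix has rank 3 and Smith normal form diag(1,1,1).

Now H_k = ker ∂_k / im ∂_{k+1}, so:

  H_0: rank C_0 − rank ∂_1 = 6 − 5 = 1, and the invariant factors of ∂_1 are all 1, so H_0 = Z.
  H_1: rank ker ∂_1 − rank ∂_2 = (9 − 5) − 3 = 1, and the invariant factors of ∂_2 are all 1, so H_1 = Z.
  H_2: rank ker ∂_2 − rank ∂_3 = (3 − 3) − 0 = 0, and there is no ∂_3, so H_2 = 0.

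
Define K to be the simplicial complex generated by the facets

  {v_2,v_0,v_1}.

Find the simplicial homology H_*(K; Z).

H_0 ≅ Z,  H_1 = 0,  H_2 = 0.

Fix the vertex order v_0 < v_1 < v_2 and write every simplex with vertices in increasing order. Then dim K = 2 and the simplices of K are:

  0-simplices (3): [v_0], [v_1], [v_2]
  1-simplices (3): [v_0,v_1], [v_0,v_2], [v_1,v_2]
  2-simplices (1): [v_0,v_1,v_2]

giving chain groups C_0 ≅ Z^3, C_1 ≅ Z^3, C_2 ≅ Z^1.

∂_1: C_1 → C_0 maps an edge to its endpoints' difference, ∂[p,q] = q − p.
The resulting 3×3 matrix has rank 2, and its Smith normal form has invariant factors (1,1).

∂_2: C_2 → C_1 sends each 2-simplex [p,q,r] to [q,r] − [p,r] + [p,q]. For instance
  ∂[v_0,v_1,v_2] = [v_1,v_2] − [v_0,v_2] + [v_0,v_1].
The resulting 3×1 matrix has rank 1, and its Smith normal form has invariant factors (1).

From H_k ≅ ker(∂_k) / im(∂_{k+1}) we obtain:

  H_0: rank C_0 − rank ∂_1 = 3 − 2 = 1, and the invariant factors of ∂_1 are all 1, so H_0 = Z.
  H_1: rank ker ∂_1 − rank ∂_2 = (3 − 2) − 1 = 0, and the invariant factors of ∂_2 are all 1, so H_1 = 0.
  H_2: rank ker ∂_2 − rank ∂_3 = (1 − 1) − 0 = 0, and there is no ∂_3, so H_2 = 0.

As a check, the Euler characteristic is 3 − 3 + 1 = 1, which agrees with 1 − 0 + 0 = 1.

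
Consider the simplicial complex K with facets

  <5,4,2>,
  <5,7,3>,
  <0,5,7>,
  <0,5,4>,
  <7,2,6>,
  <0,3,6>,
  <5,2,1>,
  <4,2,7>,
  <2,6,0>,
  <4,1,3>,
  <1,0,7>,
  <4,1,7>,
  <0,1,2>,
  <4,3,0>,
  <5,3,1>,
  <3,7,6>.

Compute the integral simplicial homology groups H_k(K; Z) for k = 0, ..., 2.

Take the total order 0 < 1 < 2 < 3 < 4 < 5 < 6 < 7 on the vertex set. Then K (dimension 2) consists of the simplices:

  0-simplices (8): [0], [1], [2], [3], [4], [5], [6], [7]
  1-simplices (24): (24 of them)
  2-simplices (16): [0,1,2], [0,1,7], [0,2,6], [0,3,4], [0,3,6], [0,4,5], [0,5,7], [1,2,5], [1,3,4], [1,3,5], [1,4,7], [2,4,5], [2,4,7], [2,6,7], [3,5,7], [3,6,7]

so the chain groups are C_0 ≅ Z^8, C_1 ≅ Z^24, C_2 ≅ Z^16.

The boundary map ∂_1: C_1 → C_0 is given by ∂[p,q] = [q] − [p].
The 8×24 boundary matrix has rank 7 and Smith normal form diag(1,1,1,1,1,1,1).

Boundary ∂_2: C_2 → C_1 sends each 2-simplex [p,q,r] to [q,r] − [p,r] + [p,q]. For instance
  ∂[0,1,2] = [1,2] − [0,2] + [0,1],
  ∂[0,1,7] = [1,7] − [0,7] + [0,1].
The 24×16 boundary matrix has rank 15 and Smith normal form diag(1,1,1,1,1,1,1,1,1,1,1,1,1,1,1).

Now H_k = ker ∂_k / im ∂_{k+1}, so:

  H_0: rank C_0 − rank ∂_1 = 8 − 7 = 1, and the invariant factors of ∂_1 are all 1, so H_0 ≅ Z.
  H_1: rank ker ∂_1 − rank ∂_2 = (24 − 7) − 15 = 2, and the invariant factors of ∂_2 are all 1, so H_1 ≅ Z^2.
  H_2: rank ker ∂_2 − rank ∂_3 = (16 − 15) − 0 = 1, and there is no ∂_3, so H_2 ≅ Z.

As a check, the Euler characteristic is 8 − 24 + 16 = 0, which agrees with 1 − 2 + 1 = 0.

H_0 = Z,  H_1 = Z^2,  H_2 = Z.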